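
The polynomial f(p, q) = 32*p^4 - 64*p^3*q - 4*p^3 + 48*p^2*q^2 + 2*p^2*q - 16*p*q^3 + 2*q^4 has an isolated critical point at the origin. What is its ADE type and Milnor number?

The Hessian of f at 0 has rank 0. Corank 2; j^3 = -2*p^2*(2*p - q) has shape L^2 M (L != M), so D-series; mu = 5 gives D_5.

Type D_{5}, Milnor number mu = 5.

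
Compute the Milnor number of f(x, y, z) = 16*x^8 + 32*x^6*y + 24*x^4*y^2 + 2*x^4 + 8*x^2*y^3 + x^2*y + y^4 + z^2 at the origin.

5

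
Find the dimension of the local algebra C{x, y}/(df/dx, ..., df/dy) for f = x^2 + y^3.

The Hessian of f at 0 has rank 1. Corank 1: A-series; mu = 2 gives A_2.

2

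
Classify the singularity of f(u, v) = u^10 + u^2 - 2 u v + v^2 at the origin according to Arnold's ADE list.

A_9

The Hessian of f at 0 has rank 1. Corank 1: A-series; mu = 9 gives A_9.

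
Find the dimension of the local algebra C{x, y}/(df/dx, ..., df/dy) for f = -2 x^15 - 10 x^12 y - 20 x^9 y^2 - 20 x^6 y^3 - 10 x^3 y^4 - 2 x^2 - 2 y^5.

4

The Hessian of f at 0 has rank 1. Corank 1: A-series; mu = 4 gives A_4.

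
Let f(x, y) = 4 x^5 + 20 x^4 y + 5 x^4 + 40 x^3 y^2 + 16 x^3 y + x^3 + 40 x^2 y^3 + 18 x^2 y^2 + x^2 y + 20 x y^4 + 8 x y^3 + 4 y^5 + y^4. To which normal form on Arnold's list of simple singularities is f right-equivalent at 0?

D_5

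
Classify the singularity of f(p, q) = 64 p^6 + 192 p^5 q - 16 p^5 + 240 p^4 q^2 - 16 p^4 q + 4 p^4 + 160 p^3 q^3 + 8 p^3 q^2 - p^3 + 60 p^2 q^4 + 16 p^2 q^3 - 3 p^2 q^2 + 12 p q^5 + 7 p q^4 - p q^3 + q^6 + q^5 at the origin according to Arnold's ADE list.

E_{7}

The Hessian of f at 0 is [[0, 0], [0, 0]] with rank 0, so corank 2. A Groebner basis of the Jacobian ideal J(f) in C{p,q} is {3*p^2/7 + q^4 + q^3/7, p^3, p^2*q - p^2/7 - q^3/21, p^2 + p*q^2 + q^3/3}; counting standard monomials gives mu = 7. Corank 2; j^3 = -p^3 is a perfect cube, so E-series; the 4-jet and mu = 7 give E_7.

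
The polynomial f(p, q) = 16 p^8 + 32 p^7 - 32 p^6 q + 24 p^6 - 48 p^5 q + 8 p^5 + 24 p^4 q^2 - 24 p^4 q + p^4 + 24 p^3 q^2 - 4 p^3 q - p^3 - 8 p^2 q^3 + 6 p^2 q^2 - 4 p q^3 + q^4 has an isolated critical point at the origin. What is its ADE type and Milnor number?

Type E_6, Milnor number mu = 6.

The Hessian of f at 0 has rank 0. Corank 2; j^3 = -p^3 is a perfect cube, so E-series; the 4-jet and mu = 6 give E_6.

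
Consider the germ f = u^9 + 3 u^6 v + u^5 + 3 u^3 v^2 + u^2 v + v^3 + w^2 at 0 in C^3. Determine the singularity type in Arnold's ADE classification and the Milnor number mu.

Type D4, Milnor number mu = 4.

The Hessian of f at 0 has rank 1. Corank 2; j^3 = v*(u^2 + v^2) splits into three distinct lines over C (the quadratic factor has nonzero discriminant), so D_4.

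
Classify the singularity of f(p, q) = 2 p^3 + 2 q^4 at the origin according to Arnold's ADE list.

The Hessian of f at 0 is [[0, 0], [0, 0]] with rank 0, so corank 2. A Groebner basis of the Jacobian ideal J(f) in C{p,q} is {q^3, p^2}; counting standard monomials gives mu = 6. Corank 2; j^3 = 2*p^3 is a perfect cube, so E-series; the 4-jet and mu = 6 give E_6.

E_6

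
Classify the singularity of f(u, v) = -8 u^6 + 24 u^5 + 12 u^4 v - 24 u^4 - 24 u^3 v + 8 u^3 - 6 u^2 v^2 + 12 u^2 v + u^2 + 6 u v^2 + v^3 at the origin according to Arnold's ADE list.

A2

The Hessian of f at 0 has rank 1. Corank 1: A-series; mu = 2 gives A_2.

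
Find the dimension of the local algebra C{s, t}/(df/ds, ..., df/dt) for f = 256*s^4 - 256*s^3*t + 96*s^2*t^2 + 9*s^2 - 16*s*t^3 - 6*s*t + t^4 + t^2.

3

The Hessian of f at 0 is [[18, -6], [-6, 2]] with rank 1, so corank 1. A Groebner basis of the Jacobian ideal J(f) in C{s,t} is {t^3, s - t/3}; counting standard monomials gives mu = 3. Corank 1: A-series; mu = 3 gives A_3.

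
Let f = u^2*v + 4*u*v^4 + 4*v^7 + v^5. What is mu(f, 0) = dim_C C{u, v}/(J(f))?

6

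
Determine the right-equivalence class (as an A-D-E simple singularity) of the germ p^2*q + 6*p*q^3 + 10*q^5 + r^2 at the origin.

D_{6}

The Hessian of f at 0 is [[0, 0, 0], [0, 0, 0], [0, 0, 2]] with rank 1, so corank 2. A Groebner basis of the Jacobian ideal J(f) in C{p,q,r} is {p^3, p^2*q, 3*p^2/4 + p*q^2, p*q/3 + q^3, r}; counting standard monomials gives mu = 6. Corank 2; j^3 = p^2*q has shape L^2 M (L != M), so D-series; mu = 6 gives D_6.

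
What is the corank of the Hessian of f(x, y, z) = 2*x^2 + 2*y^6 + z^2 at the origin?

Hessian at 0 has rank 2.

1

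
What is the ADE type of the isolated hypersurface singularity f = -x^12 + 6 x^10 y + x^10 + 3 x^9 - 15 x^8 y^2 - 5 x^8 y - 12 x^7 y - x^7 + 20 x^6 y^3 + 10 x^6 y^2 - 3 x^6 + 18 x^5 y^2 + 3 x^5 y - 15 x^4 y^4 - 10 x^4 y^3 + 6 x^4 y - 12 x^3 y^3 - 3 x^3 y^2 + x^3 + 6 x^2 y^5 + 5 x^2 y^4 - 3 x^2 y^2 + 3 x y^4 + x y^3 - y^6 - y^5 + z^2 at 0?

The Hessian of f at 0 has rank 1. Corank 2; j^3 = x^3 is a perfect cube, so E-series; the 4-jet and mu = 7 give E_7.

E_{7}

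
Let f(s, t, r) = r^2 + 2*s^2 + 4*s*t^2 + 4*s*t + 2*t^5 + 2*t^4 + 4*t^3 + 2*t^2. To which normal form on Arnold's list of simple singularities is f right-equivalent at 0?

The Hessian of f at 0 is [[4, 4, 0], [4, 4, 0], [0, 0, 2]] with rank 2, so corank 1. A Groebner basis of the Jacobian ideal J(f) in C{s,t,r} is {s^2 + 2*s*t - s - t, s + t^2 + t, r}; counting standard monomials gives mu = 4. Corank 1: A-series; mu = 4 gives A_4.

A_4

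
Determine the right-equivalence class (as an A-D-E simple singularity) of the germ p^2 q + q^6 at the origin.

D_7

The Hessian of f at 0 has rank 0. Corank 2; j^3 = p^2*q has shape L^2 M (L != M), so D-series; mu = 7 gives D_7.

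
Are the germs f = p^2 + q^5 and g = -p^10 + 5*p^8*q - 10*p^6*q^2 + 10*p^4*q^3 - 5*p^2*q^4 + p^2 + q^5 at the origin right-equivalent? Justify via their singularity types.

The Hessian of f at 0 is [[2, 0], [0, 0]] with rank 1, so corank 1. A Groebner basis of the Jacobian ideal J(f) in C{p,q} is {q^4, p}; counting standard monomials gives mu = 4. Corank 1: A-series; mu = 4 gives A_4. The Hessian of g at 0 is [[2, 0], [0, 0]] with rank 1, so corank 1. A Groebner basis of the Jacobian ideal J(g) in C{p,q} is {q^4, p}; counting standard monomials gives mu = 4. Corank 1: A-series; mu = 4 gives A_4. Both have type A_4, hence right-equivalent.

Yes.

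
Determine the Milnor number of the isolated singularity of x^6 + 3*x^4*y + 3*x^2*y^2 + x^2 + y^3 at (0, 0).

2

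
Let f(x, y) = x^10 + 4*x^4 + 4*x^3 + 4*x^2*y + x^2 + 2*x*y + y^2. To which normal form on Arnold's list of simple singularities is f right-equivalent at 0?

A_{9}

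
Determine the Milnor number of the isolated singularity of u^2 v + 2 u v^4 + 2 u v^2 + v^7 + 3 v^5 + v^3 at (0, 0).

The Hessian of f at 0 has rank 0. Corank 2; j^3 = v*(u + v)^2 has shape L^2 M (L != M), so D-series; mu = 6 gives D_6.

6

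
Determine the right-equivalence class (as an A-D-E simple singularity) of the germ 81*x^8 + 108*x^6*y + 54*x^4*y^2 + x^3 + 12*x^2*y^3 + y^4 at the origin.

E6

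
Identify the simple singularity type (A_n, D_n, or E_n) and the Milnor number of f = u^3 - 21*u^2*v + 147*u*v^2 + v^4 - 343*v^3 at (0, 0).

Type E_{6}, Milnor number mu = 6.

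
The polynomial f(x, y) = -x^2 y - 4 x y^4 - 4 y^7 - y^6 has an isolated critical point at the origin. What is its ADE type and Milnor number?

Type D_{7}, Milnor number mu = 7.

The Hessian of f at 0 is [[0, 0], [0, 0]] with rank 0, so corank 2. A Groebner basis of the Jacobian ideal J(f) in C{x,y} is {x*y/2 + y^4, x^3, x^2*y, -x^2/3 + x*y^2}; counting standard monomials gives mu = 7. Corank 2; j^3 = -x^2*y has shape L^2 M (L != M), so D-series; mu = 7 gives D_7.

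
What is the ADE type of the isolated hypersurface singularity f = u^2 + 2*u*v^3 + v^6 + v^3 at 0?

The Hessian of f at 0 has rank 1. Corank 1: A-series; mu = 2 gives A_2.

A2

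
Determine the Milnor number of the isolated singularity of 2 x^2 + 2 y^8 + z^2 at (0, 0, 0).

7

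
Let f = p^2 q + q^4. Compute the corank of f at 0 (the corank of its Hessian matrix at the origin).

Hessian at 0 has rank 0.

2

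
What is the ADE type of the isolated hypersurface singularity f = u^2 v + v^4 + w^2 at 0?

D5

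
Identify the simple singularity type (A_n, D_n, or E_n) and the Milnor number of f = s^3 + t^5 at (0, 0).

The Hessian of f at 0 has rank 0. Corank 2; j^3 = s^3 is a perfect cube, so E-series; the 5-jet and mu = 8 give E_8.

Type E_8, Milnor number mu = 8.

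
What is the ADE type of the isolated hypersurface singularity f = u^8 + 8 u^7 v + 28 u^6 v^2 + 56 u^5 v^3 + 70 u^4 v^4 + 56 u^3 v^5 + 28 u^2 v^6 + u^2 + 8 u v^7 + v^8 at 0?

A7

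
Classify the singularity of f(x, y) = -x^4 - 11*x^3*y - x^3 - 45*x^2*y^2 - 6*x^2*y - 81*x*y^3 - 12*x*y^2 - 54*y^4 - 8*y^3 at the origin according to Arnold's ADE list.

The Hessian of f at 0 is [[0, 0], [0, 0]] with rank 0, so corank 2. A Groebner basis of the Jacobian ideal J(f) in C{x,y} is {3*x^2 + 12*x*y + y^4 + y^3 + 12*y^2, x^3 + 30*x^2 + 120*x*y + 18*y^3 + 120*y^2, x^2*y - 9*x^2 - 36*x*y - 7*y^3 - 36*y^2, 2*x^2 + x*y^2 + 8*x*y + 8*y^3/3 + 8*y^2}; counting standard monomials gives mu = 7. Corank 2; j^3 = -(x + 2*y)^3 is a perfect cube, so E-series; the 4-jet and mu = 7 give E_7.

E_{7}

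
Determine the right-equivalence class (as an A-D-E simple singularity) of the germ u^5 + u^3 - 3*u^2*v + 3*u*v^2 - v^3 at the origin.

E_8

The Hessian of f at 0 is [[0, 0], [0, 0]] with rank 0, so corank 2. A Groebner basis of the Jacobian ideal J(f) in C{u,v} is {v^5, u*v^3 - 3*v^4/4, u^2 - 2*u*v + v^2}; counting standard monomials gives mu = 8. Corank 2; j^3 = (u - v)^3 is a perfect cube, so E-series; the 5-jet and mu = 8 give E_8.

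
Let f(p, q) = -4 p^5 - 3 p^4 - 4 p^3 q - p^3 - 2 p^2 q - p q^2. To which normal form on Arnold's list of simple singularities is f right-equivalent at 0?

D_5

The Hessian of f at 0 has rank 0. Corank 2; j^3 = -p*(p + q)^2 has shape L^2 M (L != M), so D-series; mu = 5 gives D_5.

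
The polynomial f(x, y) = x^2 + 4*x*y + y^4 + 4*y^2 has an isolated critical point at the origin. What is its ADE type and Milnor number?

Type A3, Milnor number mu = 3.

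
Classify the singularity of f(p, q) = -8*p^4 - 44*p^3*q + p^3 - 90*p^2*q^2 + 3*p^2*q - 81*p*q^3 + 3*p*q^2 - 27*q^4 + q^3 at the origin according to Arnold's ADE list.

The Hessian of f at 0 is [[0, 0], [0, 0]] with rank 0, so corank 2. A Groebner basis of the Jacobian ideal J(f) in C{p,q} is {3*p^2/4 + 3*p*q/2 + q^4 - q^3/4 + 3*q^2/4, p^3 - 15*p^2/4 - 15*p*q/2 + 9*q^3/4 - 15*q^2/4, p^2*q + 9*p^2/4 + 9*p*q/2 - 7*q^3/4 + 9*q^2/4, -p^2 + p*q^2 - 2*p*q + 4*q^3/3 - q^2}; counting standard monomials gives mu = 7. Corank 2; j^3 = (p + q)^3 is a perfect cube, so E-series; the 4-jet and mu = 7 give E_7.

E7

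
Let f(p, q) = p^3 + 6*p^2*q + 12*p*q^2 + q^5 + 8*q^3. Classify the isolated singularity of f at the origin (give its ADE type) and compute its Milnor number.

Type E_{8}, Milnor number mu = 8.

The Hessian of f at 0 is [[0, 0], [0, 0]] with rank 0, so corank 2. A Groebner basis of the Jacobian ideal J(f) in C{p,q} is {q^4, p^2 + 4*p*q + 4*q^2}; counting standard monomials gives mu = 8. Corank 2; j^3 = (p + 2*q)^3 is a perfect cube, so E-series; the 5-jet and mu = 8 give E_8.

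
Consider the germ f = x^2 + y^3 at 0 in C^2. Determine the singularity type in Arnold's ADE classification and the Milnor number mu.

The Hessian of f at 0 has rank 1. Corank 1: A-series; mu = 2 gives A_2.

Type A2, Milnor number mu = 2.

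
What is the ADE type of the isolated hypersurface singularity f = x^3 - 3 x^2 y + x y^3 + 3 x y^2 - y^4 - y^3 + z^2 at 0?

The Hessian of f at 0 is [[0, 0, 0], [0, 0, 0], [0, 0, 2]] with rank 1, so corank 2. A Groebner basis of the Jacobian ideal J(f) in C{x,y,z} is {x^3 - 3*x^2*y - 6*x^2 + 12*x*y - 6*y^2, 3*x^2 + x*y^2 - 6*x*y + 3*y^2, 3*x^2 - 6*x*y + y^3 + 3*y^2, z}; counting standard monomials gives mu = 7. Corank 2; j^3 = (x - y)^3 is a perfect cube, so E-series; the 4-jet and mu = 7 give E_7.

E_{7}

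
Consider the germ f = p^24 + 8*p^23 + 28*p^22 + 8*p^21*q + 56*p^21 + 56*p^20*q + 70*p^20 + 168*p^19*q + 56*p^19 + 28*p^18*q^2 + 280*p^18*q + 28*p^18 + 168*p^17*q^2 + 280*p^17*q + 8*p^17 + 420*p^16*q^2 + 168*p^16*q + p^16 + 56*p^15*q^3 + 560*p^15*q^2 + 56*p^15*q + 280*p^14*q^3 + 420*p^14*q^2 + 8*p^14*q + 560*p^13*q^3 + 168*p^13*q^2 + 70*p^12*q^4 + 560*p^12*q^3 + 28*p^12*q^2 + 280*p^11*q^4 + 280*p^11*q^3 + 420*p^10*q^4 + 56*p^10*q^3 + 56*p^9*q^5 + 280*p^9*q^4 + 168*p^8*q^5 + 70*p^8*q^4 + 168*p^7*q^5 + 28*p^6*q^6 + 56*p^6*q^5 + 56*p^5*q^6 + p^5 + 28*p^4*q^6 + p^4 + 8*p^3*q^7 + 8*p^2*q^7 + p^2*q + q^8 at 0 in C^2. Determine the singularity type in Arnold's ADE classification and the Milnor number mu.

The Hessian of f at 0 is [[0, 0], [0, 0]] with rank 0, so corank 2. A Groebner basis of the Jacobian ideal J(f) in C{p,q} is {p^2/8 + q^7, p^3, p*q}; counting standard monomials gives mu = 9. Corank 2; j^3 = p^2*q has shape L^2 M (L != M), so D-series; mu = 9 gives D_9.

Type D_9, Milnor number mu = 9.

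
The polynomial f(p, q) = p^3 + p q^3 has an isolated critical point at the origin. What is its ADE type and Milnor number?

Type E7, Milnor number mu = 7.

The Hessian of f at 0 has rank 0. Corank 2; j^3 = p^3 is a perfect cube, so E-series; the 4-jet and mu = 7 give E_7.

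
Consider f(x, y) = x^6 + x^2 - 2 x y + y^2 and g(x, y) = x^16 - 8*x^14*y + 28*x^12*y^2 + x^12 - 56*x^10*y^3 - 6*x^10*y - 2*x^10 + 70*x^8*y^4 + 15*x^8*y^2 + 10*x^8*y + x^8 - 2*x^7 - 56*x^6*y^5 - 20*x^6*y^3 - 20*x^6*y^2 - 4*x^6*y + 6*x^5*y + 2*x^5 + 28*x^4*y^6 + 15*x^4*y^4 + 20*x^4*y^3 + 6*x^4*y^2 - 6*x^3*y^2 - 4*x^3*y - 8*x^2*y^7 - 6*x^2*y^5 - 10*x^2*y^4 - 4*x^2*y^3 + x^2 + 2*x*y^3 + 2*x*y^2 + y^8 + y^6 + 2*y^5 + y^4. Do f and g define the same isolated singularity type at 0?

No.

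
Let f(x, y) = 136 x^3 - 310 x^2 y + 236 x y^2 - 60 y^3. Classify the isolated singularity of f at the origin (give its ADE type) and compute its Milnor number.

Type D_4, Milnor number mu = 4.

The Hessian of f at 0 has rank 0. Corank 2; j^3 = 2*(4*x - 3*y)*(17*x^2 - 26*x*y + 10*y^2) splits into three distinct lines over C (the quadratic factor has nonzero discriminant), so D_4.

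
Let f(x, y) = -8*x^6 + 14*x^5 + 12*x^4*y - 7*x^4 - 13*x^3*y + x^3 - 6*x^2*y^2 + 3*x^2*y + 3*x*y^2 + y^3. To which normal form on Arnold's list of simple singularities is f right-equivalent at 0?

The Hessian of f at 0 has rank 0. Corank 2; j^3 = (x + y)^3 is a perfect cube, so E-series; the 4-jet and mu = 7 give E_7.

E7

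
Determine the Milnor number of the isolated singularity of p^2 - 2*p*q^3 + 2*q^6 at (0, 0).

5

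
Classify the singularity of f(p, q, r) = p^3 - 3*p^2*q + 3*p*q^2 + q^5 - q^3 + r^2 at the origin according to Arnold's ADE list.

E_8

The Hessian of f at 0 has rank 1. Corank 2; j^3 = (p - q)^3 is a perfect cube, so E-series; the 5-jet and mu = 8 give E_8.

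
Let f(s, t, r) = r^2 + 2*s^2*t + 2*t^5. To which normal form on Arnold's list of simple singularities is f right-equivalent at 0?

D_{6}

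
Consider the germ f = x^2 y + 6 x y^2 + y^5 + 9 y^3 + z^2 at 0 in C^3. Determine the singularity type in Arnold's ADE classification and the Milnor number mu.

Type D_{6}, Milnor number mu = 6.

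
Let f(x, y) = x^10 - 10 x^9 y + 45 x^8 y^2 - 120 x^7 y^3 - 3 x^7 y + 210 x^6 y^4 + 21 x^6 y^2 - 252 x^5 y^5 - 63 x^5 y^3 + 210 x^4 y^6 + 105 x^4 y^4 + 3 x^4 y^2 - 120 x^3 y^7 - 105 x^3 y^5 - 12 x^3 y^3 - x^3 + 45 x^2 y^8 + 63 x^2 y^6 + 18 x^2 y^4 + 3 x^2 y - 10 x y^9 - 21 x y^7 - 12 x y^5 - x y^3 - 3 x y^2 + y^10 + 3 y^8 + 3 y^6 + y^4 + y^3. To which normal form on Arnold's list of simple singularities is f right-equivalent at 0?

E7

The Hessian of f at 0 has rank 0. Corank 2; j^3 = -(x - y)^3 is a perfect cube, so E-series; the 4-jet and mu = 7 give E_7.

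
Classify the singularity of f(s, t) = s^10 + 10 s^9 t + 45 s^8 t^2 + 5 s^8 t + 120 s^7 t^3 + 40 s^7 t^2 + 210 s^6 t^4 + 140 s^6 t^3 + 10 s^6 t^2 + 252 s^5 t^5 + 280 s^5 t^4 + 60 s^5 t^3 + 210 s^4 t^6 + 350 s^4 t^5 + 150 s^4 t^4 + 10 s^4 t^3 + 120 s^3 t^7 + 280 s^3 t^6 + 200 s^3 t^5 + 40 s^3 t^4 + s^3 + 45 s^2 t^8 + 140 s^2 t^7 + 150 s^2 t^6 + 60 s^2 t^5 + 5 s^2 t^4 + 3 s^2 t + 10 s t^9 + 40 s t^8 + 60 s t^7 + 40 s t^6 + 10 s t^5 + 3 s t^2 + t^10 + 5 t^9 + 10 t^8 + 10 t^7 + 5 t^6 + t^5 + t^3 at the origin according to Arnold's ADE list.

E_8

The Hessian of f at 0 is [[0, 0], [0, 0]] with rank 0, so corank 2. A Groebner basis of the Jacobian ideal J(f) in C{s,t} is {t^4, s^2 + 2*s*t + t^2}; counting standard monomials gives mu = 8. Corank 2; j^3 = (s + t)^3 is a perfect cube, so E-series; the 5-jet and mu = 8 give E_8.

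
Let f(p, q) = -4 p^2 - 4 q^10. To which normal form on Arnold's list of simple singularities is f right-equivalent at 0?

A9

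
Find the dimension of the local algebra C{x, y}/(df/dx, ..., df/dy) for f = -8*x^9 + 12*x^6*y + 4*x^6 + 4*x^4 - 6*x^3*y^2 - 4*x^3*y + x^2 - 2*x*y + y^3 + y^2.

2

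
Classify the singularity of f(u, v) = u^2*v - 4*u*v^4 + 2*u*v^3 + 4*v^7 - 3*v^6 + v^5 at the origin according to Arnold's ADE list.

D_{7}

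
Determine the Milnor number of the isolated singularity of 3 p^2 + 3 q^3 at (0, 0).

The Hessian of f at 0 is [[6, 0], [0, 0]] with rank 1, so corank 1. A Groebner basis of the Jacobian ideal J(f) in C{p,q} is {q^2, p}; counting standard monomials gives mu = 2. Corank 1: A-series; mu = 2 gives A_2.

2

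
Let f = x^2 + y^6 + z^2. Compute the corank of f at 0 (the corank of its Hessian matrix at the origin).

1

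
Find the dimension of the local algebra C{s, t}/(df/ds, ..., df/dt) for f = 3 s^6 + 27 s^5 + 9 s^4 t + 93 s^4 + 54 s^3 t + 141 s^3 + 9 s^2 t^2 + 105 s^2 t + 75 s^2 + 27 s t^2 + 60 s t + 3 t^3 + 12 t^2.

2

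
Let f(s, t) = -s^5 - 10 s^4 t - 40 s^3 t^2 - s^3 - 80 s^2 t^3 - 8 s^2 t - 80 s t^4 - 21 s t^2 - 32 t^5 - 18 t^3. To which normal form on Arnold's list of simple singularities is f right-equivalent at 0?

D_{6}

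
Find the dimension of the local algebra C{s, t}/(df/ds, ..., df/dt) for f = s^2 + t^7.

6

The Hessian of f at 0 has rank 1. Corank 1: A-series; mu = 6 gives A_6.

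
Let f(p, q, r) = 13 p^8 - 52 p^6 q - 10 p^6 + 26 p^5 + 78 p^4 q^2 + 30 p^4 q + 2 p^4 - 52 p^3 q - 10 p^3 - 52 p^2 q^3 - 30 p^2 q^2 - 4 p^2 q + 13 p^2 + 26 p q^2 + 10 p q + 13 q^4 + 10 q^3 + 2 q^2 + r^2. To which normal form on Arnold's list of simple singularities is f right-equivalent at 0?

A_1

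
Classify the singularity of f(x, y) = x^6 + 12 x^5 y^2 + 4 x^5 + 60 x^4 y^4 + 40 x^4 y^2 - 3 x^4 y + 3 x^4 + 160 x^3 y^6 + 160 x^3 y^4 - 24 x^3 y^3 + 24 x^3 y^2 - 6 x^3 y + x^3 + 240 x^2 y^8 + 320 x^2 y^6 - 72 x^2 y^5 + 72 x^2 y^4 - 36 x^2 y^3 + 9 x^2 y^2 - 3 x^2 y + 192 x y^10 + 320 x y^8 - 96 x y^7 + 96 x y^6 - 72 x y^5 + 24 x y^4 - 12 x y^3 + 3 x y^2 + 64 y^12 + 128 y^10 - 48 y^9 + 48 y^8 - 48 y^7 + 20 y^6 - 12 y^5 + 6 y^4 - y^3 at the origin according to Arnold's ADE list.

The Hessian of f at 0 is [[0, 0], [0, 0]] with rank 0, so corank 2. A Groebner basis of the Jacobian ideal J(f) in C{x,y} is {3*x^2/40 + x*y^3 + 9*x*y^2/20 - 3*x*y/20 - 9*y^3/20 + 3*y^2/40, x^2/10 + 3*x*y^2/5 - x*y/5 + y^4 - 3*y^3/5 + y^2/10, x^3 + 9*x^2/20 - 3*x*y^2/10 - 9*x*y/10 - 7*y^3/10 + 9*y^2/20, x^2*y + 3*x^2/20 - 11*x*y^2/10 - 3*x*y/10 + y^3/10 + 3*y^2/20}; counting standard monomials gives mu = 8. Corank 2; j^3 = (x - y)^3 is a perfect cube, so E-series; the 5-jet and mu = 8 give E_8.

E_{8}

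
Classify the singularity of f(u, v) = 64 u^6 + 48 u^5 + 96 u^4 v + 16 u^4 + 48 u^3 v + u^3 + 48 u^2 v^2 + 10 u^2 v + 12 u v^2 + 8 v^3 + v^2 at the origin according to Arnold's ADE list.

A2

The Hessian of f at 0 has rank 1. Corank 1: A-series; mu = 2 gives A_2.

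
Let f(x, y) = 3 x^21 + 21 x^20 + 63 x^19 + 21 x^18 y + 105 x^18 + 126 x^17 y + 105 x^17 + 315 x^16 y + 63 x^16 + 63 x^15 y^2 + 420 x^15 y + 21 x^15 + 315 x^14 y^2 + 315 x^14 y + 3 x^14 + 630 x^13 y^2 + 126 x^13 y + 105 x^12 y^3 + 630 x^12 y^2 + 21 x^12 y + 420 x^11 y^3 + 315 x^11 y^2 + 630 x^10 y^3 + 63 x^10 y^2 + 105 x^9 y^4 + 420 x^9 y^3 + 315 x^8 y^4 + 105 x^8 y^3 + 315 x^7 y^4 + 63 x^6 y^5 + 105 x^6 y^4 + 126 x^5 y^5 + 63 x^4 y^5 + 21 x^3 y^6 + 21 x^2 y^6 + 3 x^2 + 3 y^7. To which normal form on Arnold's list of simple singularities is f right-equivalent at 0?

A_6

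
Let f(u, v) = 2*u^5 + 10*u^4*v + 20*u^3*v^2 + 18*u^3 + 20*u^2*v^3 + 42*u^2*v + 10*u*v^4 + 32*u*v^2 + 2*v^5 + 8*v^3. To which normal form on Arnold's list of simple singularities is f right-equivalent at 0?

D_{6}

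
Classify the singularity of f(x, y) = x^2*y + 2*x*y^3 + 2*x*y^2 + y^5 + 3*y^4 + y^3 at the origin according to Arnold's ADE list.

The Hessian of f at 0 has rank 0. Corank 2; j^3 = y*(x + y)^2 has shape L^2 M (L != M), so D-series; mu = 5 gives D_5.

D_5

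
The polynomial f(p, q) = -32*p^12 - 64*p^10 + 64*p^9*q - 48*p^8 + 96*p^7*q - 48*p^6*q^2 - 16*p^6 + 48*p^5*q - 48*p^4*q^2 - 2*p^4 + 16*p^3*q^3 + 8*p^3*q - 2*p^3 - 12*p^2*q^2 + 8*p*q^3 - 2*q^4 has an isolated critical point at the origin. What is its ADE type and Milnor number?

Type E6, Milnor number mu = 6.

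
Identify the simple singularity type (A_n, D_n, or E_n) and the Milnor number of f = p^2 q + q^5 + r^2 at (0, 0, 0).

The Hessian of f at 0 is [[0, 0, 0], [0, 0, 0], [0, 0, 2]] with rank 1, so corank 2. A Groebner basis of the Jacobian ideal J(f) in C{p,q,r} is {p^2/5 + q^4, p^3, p*q, r}; counting standard monomials gives mu = 6. Corank 2; j^3 = p^2*q has shape L^2 M (L != M), so D-series; mu = 6 gives D_6.

Type D_6, Milnor number mu = 6.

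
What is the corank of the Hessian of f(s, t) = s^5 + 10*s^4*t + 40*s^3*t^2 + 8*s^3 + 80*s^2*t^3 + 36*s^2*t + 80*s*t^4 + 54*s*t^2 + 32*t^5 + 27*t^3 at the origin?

2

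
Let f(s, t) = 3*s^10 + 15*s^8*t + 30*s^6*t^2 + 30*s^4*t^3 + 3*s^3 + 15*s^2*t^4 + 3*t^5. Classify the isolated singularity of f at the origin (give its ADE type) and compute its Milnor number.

Type E_8, Milnor number mu = 8.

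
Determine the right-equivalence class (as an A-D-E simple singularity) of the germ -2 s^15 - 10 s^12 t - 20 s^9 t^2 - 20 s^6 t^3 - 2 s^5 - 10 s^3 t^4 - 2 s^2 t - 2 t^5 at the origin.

D_6

The Hessian of f at 0 is [[0, 0], [0, 0]] with rank 0, so corank 2. A Groebner basis of the Jacobian ideal J(f) in C{s,t} is {s^2/5 + t^4, s^3, s*t}; counting standard monomials gives mu = 6. Corank 2; j^3 = -2*s^2*t has shape L^2 M (L != M), so D-series; mu = 6 gives D_6.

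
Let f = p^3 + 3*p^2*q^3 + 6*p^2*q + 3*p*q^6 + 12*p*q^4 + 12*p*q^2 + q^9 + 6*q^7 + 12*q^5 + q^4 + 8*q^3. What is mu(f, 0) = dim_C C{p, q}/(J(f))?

6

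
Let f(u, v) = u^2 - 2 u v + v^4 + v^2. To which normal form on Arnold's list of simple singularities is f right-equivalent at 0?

A3

The Hessian of f at 0 is [[2, -2], [-2, 2]] with rank 1, so corank 1. A Groebner basis of the Jacobian ideal J(f) in C{u,v} is {v^3, u - v}; counting standard monomials gives mu = 3. Corank 1: A-series; mu = 3 gives A_3.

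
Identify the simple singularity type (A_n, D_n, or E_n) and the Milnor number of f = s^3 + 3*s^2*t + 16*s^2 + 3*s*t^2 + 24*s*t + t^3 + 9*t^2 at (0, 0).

Type A_{2}, Milnor number mu = 2.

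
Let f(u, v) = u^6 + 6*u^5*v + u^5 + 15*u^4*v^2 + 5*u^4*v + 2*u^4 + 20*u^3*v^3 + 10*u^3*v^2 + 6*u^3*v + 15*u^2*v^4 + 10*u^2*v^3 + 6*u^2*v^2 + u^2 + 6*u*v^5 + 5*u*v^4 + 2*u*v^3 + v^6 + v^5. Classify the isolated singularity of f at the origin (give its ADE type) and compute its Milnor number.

Type A_{4}, Milnor number mu = 4.

The Hessian of f at 0 is [[2, 0], [0, 0]] with rank 1, so corank 1. A Groebner basis of the Jacobian ideal J(f) in C{u,v} is {u + v^3, u^2, u*v}; counting standard monomials gives mu = 4. Corank 1: A-series; mu = 4 gives A_4.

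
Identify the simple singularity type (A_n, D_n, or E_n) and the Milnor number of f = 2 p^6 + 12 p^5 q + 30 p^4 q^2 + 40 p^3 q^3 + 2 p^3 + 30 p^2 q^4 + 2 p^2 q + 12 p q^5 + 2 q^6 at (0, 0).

Type D_{7}, Milnor number mu = 7.

The Hessian of f at 0 is [[0, 0], [0, 0]] with rank 0, so corank 2. A Groebner basis of the Jacobian ideal J(f) in C{p,q} is {-p*q/6 + q^5, p*q^2, p^2 + p*q}; counting standard monomials gives mu = 7. Corank 2; j^3 = 2*p^2*(p + q) has shape L^2 M (L != M), so D-series; mu = 7 gives D_7.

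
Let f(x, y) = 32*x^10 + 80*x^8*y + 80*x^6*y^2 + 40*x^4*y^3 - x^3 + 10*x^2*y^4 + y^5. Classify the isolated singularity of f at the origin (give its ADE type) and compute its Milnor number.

Type E_8, Milnor number mu = 8.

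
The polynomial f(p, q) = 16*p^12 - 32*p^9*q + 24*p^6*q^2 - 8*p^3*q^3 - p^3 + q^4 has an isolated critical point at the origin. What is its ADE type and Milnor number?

The Hessian of f at 0 is [[0, 0], [0, 0]] with rank 0, so corank 2. A Groebner basis of the Jacobian ideal J(f) in C{p,q} is {q^3, p^2}; counting standard monomials gives mu = 6. Corank 2; j^3 = -p^3 is a perfect cube, so E-series; the 4-jet and mu = 6 give E_6.

Type E6, Milnor number mu = 6.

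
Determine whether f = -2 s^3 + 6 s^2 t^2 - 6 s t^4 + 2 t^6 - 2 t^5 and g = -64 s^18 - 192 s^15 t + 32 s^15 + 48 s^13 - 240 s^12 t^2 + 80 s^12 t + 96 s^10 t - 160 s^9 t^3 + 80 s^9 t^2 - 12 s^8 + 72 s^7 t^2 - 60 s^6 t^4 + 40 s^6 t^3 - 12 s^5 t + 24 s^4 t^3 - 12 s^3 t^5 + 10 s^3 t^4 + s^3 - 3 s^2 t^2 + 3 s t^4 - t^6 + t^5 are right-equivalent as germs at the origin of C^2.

The Hessian of f at 0 has rank 0. Corank 2; j^3 = -2*s^3 is a perfect cube, so E-series; the 5-jet and mu = 8 give E_8. The Hessian of g at 0 has rank 0. Corank 2; j^3 = s^3 is a perfect cube, so E-series; the 5-jet and mu = 8 give E_8. Both have type E_8, hence right-equivalent.

Yes.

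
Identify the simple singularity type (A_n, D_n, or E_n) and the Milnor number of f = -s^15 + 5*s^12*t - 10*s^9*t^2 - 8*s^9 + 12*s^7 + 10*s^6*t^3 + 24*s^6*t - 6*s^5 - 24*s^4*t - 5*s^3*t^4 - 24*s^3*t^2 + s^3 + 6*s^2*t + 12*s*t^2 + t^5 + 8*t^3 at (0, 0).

The Hessian of f at 0 is [[0, 0], [0, 0]] with rank 0, so corank 2. A Groebner basis of the Jacobian ideal J(f) in C{s,t} is {s^2/32 + s*t^3 + s*t/8 + t^2/8, t^4, s^3 - 12*s*t^2 - 16*t^3, s^2*t + 4*s*t^2 + 4*t^3}; counting standard monomials gives mu = 8. Corank 2; j^3 = (s + 2*t)^3 is a perfect cube, so E-series; the 5-jet and mu = 8 give E_8.

Type E_8, Milnor number mu = 8.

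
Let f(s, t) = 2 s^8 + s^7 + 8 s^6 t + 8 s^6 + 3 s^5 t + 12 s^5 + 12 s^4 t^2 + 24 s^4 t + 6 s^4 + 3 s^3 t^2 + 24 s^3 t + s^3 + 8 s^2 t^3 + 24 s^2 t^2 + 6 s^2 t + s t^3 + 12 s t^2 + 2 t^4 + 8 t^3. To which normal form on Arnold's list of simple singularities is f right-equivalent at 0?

The Hessian of f at 0 is [[0, 0], [0, 0]] with rank 0, so corank 2. A Groebner basis of the Jacobian ideal J(f) in C{s,t} is {-3*s^2/164 - 3*s*t/41 + t^4 - t^3/164 - 3*t^2/41, s^3 + 141*s^2/82 + 282*s*t/41 + 703*t^3/82 + 282*t^2/41, s^2*t - 95*s^2/164 - 95*s*t/41 - 2063*t^3/492 - 95*t^2/41, 6*s^2/41 + s*t^2 + 24*s*t/41 + 84*t^3/41 + 24*t^2/41}; counting standard monomials gives mu = 7. Corank 2; j^3 = (s + 2*t)^3 is a perfect cube, so E-series; the 4-jet and mu = 7 give E_7.

E_7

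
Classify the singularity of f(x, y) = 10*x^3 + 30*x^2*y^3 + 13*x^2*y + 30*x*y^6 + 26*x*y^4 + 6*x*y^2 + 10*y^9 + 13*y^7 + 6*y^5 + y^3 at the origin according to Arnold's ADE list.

D_4

The Hessian of f at 0 has rank 0. Corank 2; j^3 = (2*x + y)*(5*x^2 + 4*x*y + y^2) splits into three distinct lines over C (the quadratic factor has nonzero discriminant), so D_4.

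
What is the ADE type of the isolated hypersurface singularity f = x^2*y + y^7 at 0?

D8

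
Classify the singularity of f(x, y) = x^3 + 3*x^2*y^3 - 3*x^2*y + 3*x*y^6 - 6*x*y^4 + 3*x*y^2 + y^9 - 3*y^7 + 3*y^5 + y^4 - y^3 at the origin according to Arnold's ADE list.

E_6

The Hessian of f at 0 is [[0, 0], [0, 0]] with rank 0, so corank 2. A Groebner basis of the Jacobian ideal J(f) in C{x,y} is {y^3, x^2 - 2*x*y + y^2}; counting standard monomials gives mu = 6. Corank 2; j^3 = (x - y)^3 is a perfect cube, so E-series; the 4-jet and mu = 6 give E_6.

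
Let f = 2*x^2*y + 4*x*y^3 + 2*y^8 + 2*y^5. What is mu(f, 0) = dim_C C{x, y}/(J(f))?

The Hessian of f at 0 is [[0, 0], [0, 0]] with rank 0, so corank 2. A Groebner basis of the Jacobian ideal J(f) in C{x,y} is {x^4, x^3*y - x^2/8 - x*y^2/8, x^3 + x^2*y^2, x*y + y^3}; counting standard monomials gives mu = 9. Corank 2; j^3 = 2*x^2*y has shape L^2 M (L != M), so D-series; mu = 9 gives D_9.

9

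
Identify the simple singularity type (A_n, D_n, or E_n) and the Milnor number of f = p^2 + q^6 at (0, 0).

The Hessian of f at 0 has rank 1. Corank 1: A-series; mu = 5 gives A_5.

Type A_{5}, Milnor number mu = 5.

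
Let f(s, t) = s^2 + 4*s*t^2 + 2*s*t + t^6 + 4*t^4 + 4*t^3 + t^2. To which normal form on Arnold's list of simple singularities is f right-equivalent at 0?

A5

The Hessian of f at 0 is [[2, 2], [2, 2]] with rank 1, so corank 1. A Groebner basis of the Jacobian ideal J(f) in C{s,t} is {s^3 + 3*s^2/2 + 5*s*t/2 - s/2 - t/2, s^2*t - s^2 - 3*s*t/2 + s/4 + t/4, s/2 + t^2 + t/2}; counting standard monomials gives mu = 5. Corank 1: A-series; mu = 5 gives A_5.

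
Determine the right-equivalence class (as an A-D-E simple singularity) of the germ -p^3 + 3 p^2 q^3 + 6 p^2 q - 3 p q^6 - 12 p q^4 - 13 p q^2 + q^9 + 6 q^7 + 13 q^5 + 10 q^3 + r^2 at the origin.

The Hessian of f at 0 has rank 1. Corank 2; j^3 = -(p - 2*q)*(p^2 - 4*p*q + 5*q^2) splits into three distinct lines over C (the quadratic factor has nonzero discriminant), so D_4.

D_{4}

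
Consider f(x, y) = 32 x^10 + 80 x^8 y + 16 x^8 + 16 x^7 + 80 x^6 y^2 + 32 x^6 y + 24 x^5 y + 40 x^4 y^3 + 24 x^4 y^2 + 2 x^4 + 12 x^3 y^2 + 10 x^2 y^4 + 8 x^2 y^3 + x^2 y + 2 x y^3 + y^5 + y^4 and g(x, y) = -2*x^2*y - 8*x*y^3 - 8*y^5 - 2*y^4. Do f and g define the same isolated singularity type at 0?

The Hessian of f at 0 has rank 0. Corank 2; j^3 = x^2*y has shape L^2 M (L != M), so D-series; mu = 5 gives D_5. The Hessian of g at 0 has rank 0. Corank 2; j^3 = -2*x^2*y has shape L^2 M (L != M), so D-series; mu = 5 gives D_5. Both have type D_5, hence right-equivalent.

Yes.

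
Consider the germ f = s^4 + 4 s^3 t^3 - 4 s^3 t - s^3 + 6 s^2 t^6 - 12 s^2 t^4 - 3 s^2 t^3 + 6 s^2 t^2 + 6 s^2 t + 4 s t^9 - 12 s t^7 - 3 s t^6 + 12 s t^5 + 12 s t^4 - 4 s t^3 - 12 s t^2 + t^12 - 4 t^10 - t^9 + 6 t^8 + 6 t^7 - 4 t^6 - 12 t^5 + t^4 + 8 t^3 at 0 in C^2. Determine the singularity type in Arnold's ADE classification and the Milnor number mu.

Type E6, Milnor number mu = 6.

The Hessian of f at 0 has rank 0. Corank 2; j^3 = -(s - 2*t)^3 is a perfect cube, so E-series; the 4-jet and mu = 6 give E_6.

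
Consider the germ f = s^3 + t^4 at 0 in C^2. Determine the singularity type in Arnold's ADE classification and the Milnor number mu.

Type E6, Milnor number mu = 6.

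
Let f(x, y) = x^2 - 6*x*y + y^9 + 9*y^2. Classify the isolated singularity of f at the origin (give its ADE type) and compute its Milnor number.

Type A8, Milnor number mu = 8.

The Hessian of f at 0 is [[2, -6], [-6, 18]] with rank 1, so corank 1. A Groebner basis of the Jacobian ideal J(f) in C{x,y} is {y^8, x - 3*y}; counting standard monomials gives mu = 8. Corank 1: A-series; mu = 8 gives A_8.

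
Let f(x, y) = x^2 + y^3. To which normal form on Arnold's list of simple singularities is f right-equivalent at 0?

The Hessian of f at 0 has rank 1. Corank 1: A-series; mu = 2 gives A_2.

A_2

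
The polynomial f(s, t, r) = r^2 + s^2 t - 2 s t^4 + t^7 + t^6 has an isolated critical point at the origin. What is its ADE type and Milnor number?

The Hessian of f at 0 is [[0, 0, 0], [0, 0, 0], [0, 0, 2]] with rank 1, so corank 2. A Groebner basis of the Jacobian ideal J(f) in C{s,t,r} is {-s*t + t^4, s^3, s^2*t, s^2/6 + s*t^2, r}; counting standard monomials gives mu = 7. Corank 2; j^3 = s^2*t has shape L^2 M (L != M), so D-series; mu = 7 gives D_7.

Type D_7, Milnor number mu = 7.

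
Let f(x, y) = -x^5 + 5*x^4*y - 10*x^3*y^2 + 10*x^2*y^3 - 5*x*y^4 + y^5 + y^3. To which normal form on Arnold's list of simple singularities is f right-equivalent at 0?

E_{8}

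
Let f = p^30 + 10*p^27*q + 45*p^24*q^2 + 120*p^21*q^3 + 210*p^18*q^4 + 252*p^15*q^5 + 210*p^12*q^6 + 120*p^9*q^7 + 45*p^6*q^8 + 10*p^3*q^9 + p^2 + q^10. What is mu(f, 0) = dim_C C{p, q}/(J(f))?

9

The Hessian of f at 0 is [[2, 0], [0, 0]] with rank 1, so corank 1. A Groebner basis of the Jacobian ideal J(f) in C{p,q} is {q^9, p}; counting standard monomials gives mu = 9. Corank 1: A-series; mu = 9 gives A_9.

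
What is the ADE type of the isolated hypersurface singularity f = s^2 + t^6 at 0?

A_{5}

The Hessian of f at 0 has rank 1. Corank 1: A-series; mu = 5 gives A_5.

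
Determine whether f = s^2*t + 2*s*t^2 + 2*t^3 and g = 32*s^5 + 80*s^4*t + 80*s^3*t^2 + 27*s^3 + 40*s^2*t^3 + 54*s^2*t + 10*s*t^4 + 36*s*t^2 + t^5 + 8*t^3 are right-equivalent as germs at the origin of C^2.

No.

The Hessian of f at 0 has rank 0. Corank 2; j^3 = t*(s^2 + 2*s*t + 2*t^2) splits into three distinct lines over C (the quadratic factor has nonzero discriminant), so D_4. The Hessian of g at 0 has rank 0. Corank 2; j^3 = (3*s + 2*t)^3 is a perfect cube, so E-series; the 5-jet and mu = 8 give E_8. f is D_4 but g is E_8, hence not right-equivalent.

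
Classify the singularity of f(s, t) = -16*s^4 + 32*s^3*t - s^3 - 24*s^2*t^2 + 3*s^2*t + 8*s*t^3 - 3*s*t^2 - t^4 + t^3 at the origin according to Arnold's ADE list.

E_6

The Hessian of f at 0 has rank 0. Corank 2; j^3 = -(s - t)^3 is a perfect cube, so E-series; the 4-jet and mu = 6 give E_6.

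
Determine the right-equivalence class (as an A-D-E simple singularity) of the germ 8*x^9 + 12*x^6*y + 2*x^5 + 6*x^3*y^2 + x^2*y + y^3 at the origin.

The Hessian of f at 0 is [[0, 0], [0, 0]] with rank 0, so corank 2. A Groebner basis of the Jacobian ideal J(f) in C{x,y} is {y^3, x^2 + 3*y^2, x*y}; counting standard monomials gives mu = 4. Corank 2; j^3 = y*(x^2 + y^2) splits into three distinct lines over C (the quadratic factor has nonzero discriminant), so D_4.

D_4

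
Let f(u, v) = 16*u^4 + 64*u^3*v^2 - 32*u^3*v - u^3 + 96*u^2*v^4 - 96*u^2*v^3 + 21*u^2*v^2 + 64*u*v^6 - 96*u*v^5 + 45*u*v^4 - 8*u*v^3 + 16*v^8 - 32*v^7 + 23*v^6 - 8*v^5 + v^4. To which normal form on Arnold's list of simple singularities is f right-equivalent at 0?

The Hessian of f at 0 has rank 0. Corank 2; j^3 = -u^3 is a perfect cube, so E-series; the 4-jet and mu = 6 give E_6.

E_{6}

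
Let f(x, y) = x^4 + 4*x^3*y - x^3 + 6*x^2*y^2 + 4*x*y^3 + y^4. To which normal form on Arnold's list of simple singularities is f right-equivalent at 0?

The Hessian of f at 0 has rank 0. Corank 2; j^3 = -x^3 is a perfect cube, so E-series; the 4-jet and mu = 6 give E_6.

E6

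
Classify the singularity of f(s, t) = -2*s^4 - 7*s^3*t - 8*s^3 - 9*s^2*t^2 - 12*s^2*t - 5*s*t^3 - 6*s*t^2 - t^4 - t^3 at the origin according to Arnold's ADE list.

E_{7}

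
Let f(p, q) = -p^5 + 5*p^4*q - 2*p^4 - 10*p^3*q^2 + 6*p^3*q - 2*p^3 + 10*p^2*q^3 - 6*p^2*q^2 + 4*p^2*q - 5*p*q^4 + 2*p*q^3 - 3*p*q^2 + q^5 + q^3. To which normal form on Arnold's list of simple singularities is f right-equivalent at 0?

The Hessian of f at 0 has rank 0. Corank 2; j^3 = -(p - q)*(2*p^2 - 2*p*q + q^2) splits into three distinct lines over C (the quadratic factor has nonzero discriminant), so D_4.

D_4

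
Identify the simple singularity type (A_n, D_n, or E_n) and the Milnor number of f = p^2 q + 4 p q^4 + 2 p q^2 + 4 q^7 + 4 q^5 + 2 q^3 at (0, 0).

Type D_4, Milnor number mu = 4.

The Hessian of f at 0 has rank 0. Corank 2; j^3 = q*(p^2 + 2*p*q + 2*q^2) splits into three distinct lines over C (the quadratic factor has nonzero discriminant), so D_4.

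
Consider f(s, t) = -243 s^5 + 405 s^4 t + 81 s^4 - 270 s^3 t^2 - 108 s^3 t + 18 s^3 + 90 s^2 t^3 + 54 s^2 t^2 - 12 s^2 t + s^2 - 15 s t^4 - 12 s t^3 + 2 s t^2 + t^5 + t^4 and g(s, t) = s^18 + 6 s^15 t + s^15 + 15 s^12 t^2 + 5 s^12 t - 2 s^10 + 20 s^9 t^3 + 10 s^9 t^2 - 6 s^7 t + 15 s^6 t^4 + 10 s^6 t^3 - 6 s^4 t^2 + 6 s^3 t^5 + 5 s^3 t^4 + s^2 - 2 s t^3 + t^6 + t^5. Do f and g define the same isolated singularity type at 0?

Yes.

The Hessian of f at 0 is [[2, 0], [0, 0]] with rank 1, so corank 1. A Groebner basis of the Jacobian ideal J(f) in C{s,t} is {s/6 + t^3 + t^2/6, s^2, s*t - s/6 - t^2/6}; counting standard monomials gives mu = 4. Corank 1: A-series; mu = 4 gives A_4. The Hessian of g at 0 is [[2, 0], [0, 0]] with rank 1, so corank 1. A Groebner basis of the Jacobian ideal J(g) in C{s,t} is {-s + t^3, s^2, s*t}; counting standard monomials gives mu = 4. Corank 1: A-series; mu = 4 gives A_4. Both have type A_4, hence right-equivalent.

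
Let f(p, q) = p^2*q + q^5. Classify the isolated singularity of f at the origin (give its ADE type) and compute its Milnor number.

Type D_6, Milnor number mu = 6.

The Hessian of f at 0 is [[0, 0], [0, 0]] with rank 0, so corank 2. A Groebner basis of the Jacobian ideal J(f) in C{p,q} is {p^2/5 + q^4, p^3, p*q}; counting standard monomials gives mu = 6. Corank 2; j^3 = p^2*q has shape L^2 M (L != M), so D-series; mu = 6 gives D_6.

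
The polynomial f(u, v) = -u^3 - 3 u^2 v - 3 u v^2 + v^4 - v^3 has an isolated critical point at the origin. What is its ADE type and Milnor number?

Type E_6, Milnor number mu = 6.

The Hessian of f at 0 has rank 0. Corank 2; j^3 = -(u + v)^3 is a perfect cube, so E-series; the 4-jet and mu = 6 give E_6.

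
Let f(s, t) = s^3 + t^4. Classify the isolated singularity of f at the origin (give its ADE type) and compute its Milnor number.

The Hessian of f at 0 is [[0, 0], [0, 0]] with rank 0, so corank 2. A Groebner basis of the Jacobian ideal J(f) in C{s,t} is {t^3, s^2}; counting standard monomials gives mu = 6. Corank 2; j^3 = s^3 is a perfect cube, so E-series; the 4-jet and mu = 6 give E_6.

Type E6, Milnor number mu = 6.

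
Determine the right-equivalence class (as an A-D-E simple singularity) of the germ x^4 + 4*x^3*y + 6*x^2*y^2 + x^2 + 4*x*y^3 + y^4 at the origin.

A_{3}

The Hessian of f at 0 has rank 1. Corank 1: A-series; mu = 3 gives A_3.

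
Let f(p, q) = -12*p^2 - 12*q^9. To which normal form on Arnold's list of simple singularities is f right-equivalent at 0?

A_8

The Hessian of f at 0 has rank 1. Corank 1: A-series; mu = 8 gives A_8.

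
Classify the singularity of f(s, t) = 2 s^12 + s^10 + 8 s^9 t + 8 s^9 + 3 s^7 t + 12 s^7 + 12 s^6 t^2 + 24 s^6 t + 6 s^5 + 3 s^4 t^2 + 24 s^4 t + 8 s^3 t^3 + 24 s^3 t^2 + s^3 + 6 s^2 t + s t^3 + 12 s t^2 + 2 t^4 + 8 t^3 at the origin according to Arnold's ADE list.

E7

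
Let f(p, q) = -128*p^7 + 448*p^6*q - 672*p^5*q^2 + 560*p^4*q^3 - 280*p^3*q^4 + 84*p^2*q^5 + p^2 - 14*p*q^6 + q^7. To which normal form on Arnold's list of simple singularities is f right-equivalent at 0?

The Hessian of f at 0 has rank 1. Corank 1: A-series; mu = 6 gives A_6.

A_{6}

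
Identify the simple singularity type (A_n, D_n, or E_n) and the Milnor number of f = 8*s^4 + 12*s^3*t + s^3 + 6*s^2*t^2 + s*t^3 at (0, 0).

The Hessian of f at 0 is [[0, 0], [0, 0]] with rank 0, so corank 2. A Groebner basis of the Jacobian ideal J(f) in C{s,t} is {3*s^2/4 + t^4 + t^3/4, s^3, s^2*t - s^2/4 - t^3/12, s^2 + s*t^2 + t^3/3}; counting standard monomials gives mu = 7. Corank 2; j^3 = s^3 is a perfect cube, so E-series; the 4-jet and mu = 7 give E_7.

Type E7, Milnor number mu = 7.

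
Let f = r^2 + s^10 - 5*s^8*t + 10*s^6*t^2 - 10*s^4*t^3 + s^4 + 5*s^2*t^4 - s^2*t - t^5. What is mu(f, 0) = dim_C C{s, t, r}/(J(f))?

6

The Hessian of f at 0 has rank 1. Corank 2; j^3 = -s^2*t has shape L^2 M (L != M), so D-series; mu = 6 gives D_6.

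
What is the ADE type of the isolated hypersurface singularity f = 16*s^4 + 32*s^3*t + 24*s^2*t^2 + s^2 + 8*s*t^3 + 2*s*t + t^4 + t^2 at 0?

A3

The Hessian of f at 0 has rank 1. Corank 1: A-series; mu = 3 gives A_3.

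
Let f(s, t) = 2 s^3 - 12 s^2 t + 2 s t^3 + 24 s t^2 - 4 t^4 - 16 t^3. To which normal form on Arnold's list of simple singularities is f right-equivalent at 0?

The Hessian of f at 0 has rank 0. Corank 2; j^3 = 2*(s - 2*t)^3 is a perfect cube, so E-series; the 4-jet and mu = 7 give E_7.

E7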